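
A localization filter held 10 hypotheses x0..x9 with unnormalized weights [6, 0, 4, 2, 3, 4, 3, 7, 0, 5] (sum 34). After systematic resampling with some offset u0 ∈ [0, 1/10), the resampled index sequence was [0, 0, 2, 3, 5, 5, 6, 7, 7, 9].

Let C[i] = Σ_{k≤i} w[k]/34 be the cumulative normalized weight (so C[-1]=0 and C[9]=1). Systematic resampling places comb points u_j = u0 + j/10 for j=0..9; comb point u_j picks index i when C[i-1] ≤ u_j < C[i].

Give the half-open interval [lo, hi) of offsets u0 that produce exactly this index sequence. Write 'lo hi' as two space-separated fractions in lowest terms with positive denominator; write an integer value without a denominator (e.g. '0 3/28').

C = [3/17, 3/17, 5/17, 6/17, 15/34, 19/34, 11/17, 29/34, 29/34, 1]
j=0 picked index 0: u0 ∈ [0, 3/17)
j=1 picked index 0: u0 ∈ [-1/10, 13/170)
j=2 picked index 2: u0 ∈ [-2/85, 8/85)
j=3 picked index 3: u0 ∈ [-1/170, 9/170)
j=4 picked index 5: u0 ∈ [7/170, 27/170)
j=5 picked index 5: u0 ∈ [-1/17, 1/17)
j=6 picked index 6: u0 ∈ [-7/170, 4/85)
j=7 picked index 7: u0 ∈ [-9/170, 13/85)
j=8 picked index 7: u0 ∈ [-13/85, 9/170)
j=9 picked index 9: u0 ∈ [-4/85, 1/10)
intersection: [7/170, 4/85)

7/170 4/85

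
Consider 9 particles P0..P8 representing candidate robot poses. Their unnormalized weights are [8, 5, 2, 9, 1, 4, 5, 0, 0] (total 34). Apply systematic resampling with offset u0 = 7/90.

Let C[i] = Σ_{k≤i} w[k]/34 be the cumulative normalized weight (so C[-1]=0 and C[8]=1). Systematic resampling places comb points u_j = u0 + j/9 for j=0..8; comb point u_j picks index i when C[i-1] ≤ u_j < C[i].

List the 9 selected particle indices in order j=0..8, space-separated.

C = [4/17, 13/34, 15/34, 12/17, 25/34, 29/34, 1, 1, 1]
j=0: u_0=7/90 ∈ [0, 4/17) → index 0
j=1: u_1=17/90 ∈ [0, 4/17) → index 0
j=2: u_2=3/10 ∈ [4/17, 13/34) → index 1
j=3: u_3=37/90 ∈ [13/34, 15/34) → index 2
j=4: u_4=47/90 ∈ [15/34, 12/17) → index 3
j=5: u_5=19/30 ∈ [15/34, 12/17) → index 3
j=6: u_6=67/90 ∈ [25/34, 29/34) → index 5
j=7: u_7=77/90 ∈ [29/34, 1) → index 6
j=8: u_8=29/30 ∈ [29/34, 1) → index 6

0 0 1 2 3 3 5 6 6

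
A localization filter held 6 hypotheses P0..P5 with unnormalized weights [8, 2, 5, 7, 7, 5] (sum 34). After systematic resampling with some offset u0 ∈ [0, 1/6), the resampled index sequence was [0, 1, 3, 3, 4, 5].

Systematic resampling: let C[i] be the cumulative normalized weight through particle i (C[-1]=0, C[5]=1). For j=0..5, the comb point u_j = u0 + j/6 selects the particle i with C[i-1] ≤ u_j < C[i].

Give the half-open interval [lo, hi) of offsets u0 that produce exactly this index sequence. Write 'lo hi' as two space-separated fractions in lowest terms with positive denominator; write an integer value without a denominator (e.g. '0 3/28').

C = [4/17, 5/17, 15/34, 11/17, 29/34, 1]
j=0 picked index 0: u0 ∈ [0, 4/17)
j=1 picked index 1: u0 ∈ [7/102, 13/102)
j=2 picked index 3: u0 ∈ [11/102, 16/51)
j=3 picked index 3: u0 ∈ [-1/17, 5/34)
j=4 picked index 4: u0 ∈ [-1/51, 19/102)
j=5 picked index 5: u0 ∈ [1/51, 1/6)
intersection: [11/102, 13/102)

11/102 13/102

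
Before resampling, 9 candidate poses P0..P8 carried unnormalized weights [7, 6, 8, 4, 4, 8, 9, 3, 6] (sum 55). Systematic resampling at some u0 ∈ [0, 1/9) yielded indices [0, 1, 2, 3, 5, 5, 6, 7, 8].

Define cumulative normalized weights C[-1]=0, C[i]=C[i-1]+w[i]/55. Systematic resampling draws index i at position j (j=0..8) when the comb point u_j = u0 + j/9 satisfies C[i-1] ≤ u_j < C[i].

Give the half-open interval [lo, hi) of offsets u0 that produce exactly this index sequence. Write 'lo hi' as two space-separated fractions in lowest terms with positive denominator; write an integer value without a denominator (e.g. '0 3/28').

C = [7/55, 13/55, 21/55, 5/11, 29/55, 37/55, 46/55, 49/55, 1]
j=0 picked index 0: u0 ∈ [0, 7/55)
j=1 picked index 1: u0 ∈ [8/495, 62/495)
j=2 picked index 2: u0 ∈ [7/495, 79/495)
j=3 picked index 3: u0 ∈ [8/165, 4/33)
j=4 picked index 5: u0 ∈ [41/495, 113/495)
j=5 picked index 5: u0 ∈ [-14/495, 58/495)
j=6 picked index 6: u0 ∈ [1/165, 28/165)
j=7 picked index 7: u0 ∈ [29/495, 56/495)
j=8 picked index 8: u0 ∈ [1/495, 1/9)
intersection: [41/495, 1/9)

41/495 1/9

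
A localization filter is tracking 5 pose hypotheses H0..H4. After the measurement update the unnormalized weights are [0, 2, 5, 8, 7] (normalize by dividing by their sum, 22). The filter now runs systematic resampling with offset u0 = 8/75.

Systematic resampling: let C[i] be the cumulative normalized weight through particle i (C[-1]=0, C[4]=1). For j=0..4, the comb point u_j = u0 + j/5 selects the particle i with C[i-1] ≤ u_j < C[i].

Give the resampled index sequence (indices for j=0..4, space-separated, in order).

2 2 3 4 4

C = [0, 1/11, 7/22, 15/22, 1]
j=0: u_0=8/75 ∈ [1/11, 7/22) → index 2
j=1: u_1=23/75 ∈ [1/11, 7/22) → index 2
j=2: u_2=38/75 ∈ [7/22, 15/22) → index 3
j=3: u_3=53/75 ∈ [15/22, 1) → index 4
j=4: u_4=68/75 ∈ [15/22, 1) → index 4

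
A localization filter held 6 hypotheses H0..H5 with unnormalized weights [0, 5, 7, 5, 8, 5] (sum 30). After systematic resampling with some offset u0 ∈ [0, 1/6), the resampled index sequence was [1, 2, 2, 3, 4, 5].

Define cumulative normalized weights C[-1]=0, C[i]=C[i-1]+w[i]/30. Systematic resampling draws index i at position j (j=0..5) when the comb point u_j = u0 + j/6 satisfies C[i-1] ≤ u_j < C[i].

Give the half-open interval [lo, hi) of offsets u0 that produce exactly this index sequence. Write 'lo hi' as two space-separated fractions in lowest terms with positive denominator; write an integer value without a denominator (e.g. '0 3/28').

C = [0, 1/6, 2/5, 17/30, 5/6, 1]
j=0 picked index 1: u0 ∈ [0, 1/6)
j=1 picked index 2: u0 ∈ [0, 7/30)
j=2 picked index 2: u0 ∈ [-1/6, 1/15)
j=3 picked index 3: u0 ∈ [-1/10, 1/15)
j=4 picked index 4: u0 ∈ [-1/10, 1/6)
j=5 picked index 5: u0 ∈ [0, 1/6)
intersection: [0, 1/15)

0 1/15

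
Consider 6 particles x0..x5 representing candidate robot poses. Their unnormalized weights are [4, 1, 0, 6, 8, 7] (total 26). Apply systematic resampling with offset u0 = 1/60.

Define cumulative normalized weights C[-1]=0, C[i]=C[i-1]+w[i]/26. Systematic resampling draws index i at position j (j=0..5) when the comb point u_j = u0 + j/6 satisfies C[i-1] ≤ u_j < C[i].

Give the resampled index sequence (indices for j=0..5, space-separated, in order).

0 1 3 4 4 5

C = [2/13, 5/26, 5/26, 11/26, 19/26, 1]
j=0: u_0=1/60 ∈ [0, 2/13) → index 0
j=1: u_1=11/60 ∈ [2/13, 5/26) → index 1
j=2: u_2=7/20 ∈ [5/26, 11/26) → index 3
j=3: u_3=31/60 ∈ [11/26, 19/26) → index 4
j=4: u_4=41/60 ∈ [11/26, 19/26) → index 4
j=5: u_5=17/20 ∈ [19/26, 1) → index 5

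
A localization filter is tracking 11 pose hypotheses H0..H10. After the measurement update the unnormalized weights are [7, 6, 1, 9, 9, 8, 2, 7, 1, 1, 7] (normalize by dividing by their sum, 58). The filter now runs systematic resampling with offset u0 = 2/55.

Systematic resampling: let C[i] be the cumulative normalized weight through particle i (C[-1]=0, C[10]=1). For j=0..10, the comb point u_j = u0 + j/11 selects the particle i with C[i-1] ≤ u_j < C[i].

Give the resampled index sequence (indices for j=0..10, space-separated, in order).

C = [7/58, 13/58, 7/29, 23/58, 16/29, 20/29, 21/29, 49/58, 25/29, 51/58, 1]
j=0: u_0=2/55 ∈ [0, 7/58) → index 0
j=1: u_1=7/55 ∈ [7/58, 13/58) → index 1
j=2: u_2=12/55 ∈ [7/58, 13/58) → index 1
j=3: u_3=17/55 ∈ [7/29, 23/58) → index 3
j=4: u_4=2/5 ∈ [23/58, 16/29) → index 4
j=5: u_5=27/55 ∈ [23/58, 16/29) → index 4
j=6: u_6=32/55 ∈ [16/29, 20/29) → index 5
j=7: u_7=37/55 ∈ [16/29, 20/29) → index 5
j=8: u_8=42/55 ∈ [21/29, 49/58) → index 7
j=9: u_9=47/55 ∈ [49/58, 25/29) → index 8
j=10: u_10=52/55 ∈ [51/58, 1) → index 10

0 1 1 3 4 4 5 5 7 8 10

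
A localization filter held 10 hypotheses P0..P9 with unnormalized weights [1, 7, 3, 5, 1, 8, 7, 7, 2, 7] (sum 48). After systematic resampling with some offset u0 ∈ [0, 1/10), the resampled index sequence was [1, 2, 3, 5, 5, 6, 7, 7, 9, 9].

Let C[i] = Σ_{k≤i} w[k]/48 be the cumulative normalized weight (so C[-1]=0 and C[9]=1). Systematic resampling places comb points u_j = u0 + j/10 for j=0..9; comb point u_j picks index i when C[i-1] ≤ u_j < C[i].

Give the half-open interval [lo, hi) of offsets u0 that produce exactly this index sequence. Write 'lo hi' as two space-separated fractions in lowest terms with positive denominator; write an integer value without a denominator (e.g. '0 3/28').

1/15 1/10

C = [1/48, 1/6, 11/48, 1/3, 17/48, 25/48, 2/3, 13/16, 41/48, 1]
j=0 picked index 1: u0 ∈ [1/48, 1/6)
j=1 picked index 2: u0 ∈ [1/15, 31/240)
j=2 picked index 3: u0 ∈ [7/240, 2/15)
j=3 picked index 5: u0 ∈ [13/240, 53/240)
j=4 picked index 5: u0 ∈ [-11/240, 29/240)
j=5 picked index 6: u0 ∈ [1/48, 1/6)
j=6 picked index 7: u0 ∈ [1/15, 17/80)
j=7 picked index 7: u0 ∈ [-1/30, 9/80)
j=8 picked index 9: u0 ∈ [13/240, 1/5)
j=9 picked index 9: u0 ∈ [-11/240, 1/10)
intersection: [1/15, 1/10)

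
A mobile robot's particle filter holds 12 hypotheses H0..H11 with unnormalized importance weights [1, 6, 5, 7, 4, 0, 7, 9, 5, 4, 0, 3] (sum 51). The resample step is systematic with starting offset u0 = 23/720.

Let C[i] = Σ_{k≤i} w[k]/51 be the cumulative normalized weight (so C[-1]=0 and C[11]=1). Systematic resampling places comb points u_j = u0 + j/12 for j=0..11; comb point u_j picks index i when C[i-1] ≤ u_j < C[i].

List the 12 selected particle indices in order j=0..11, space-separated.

C = [1/51, 7/51, 4/17, 19/51, 23/51, 23/51, 10/17, 13/17, 44/51, 16/17, 16/17, 1]
j=0: u_0=23/720 ∈ [1/51, 7/51) → index 1
j=1: u_1=83/720 ∈ [1/51, 7/51) → index 1
j=2: u_2=143/720 ∈ [7/51, 4/17) → index 2
j=3: u_3=203/720 ∈ [4/17, 19/51) → index 3
j=4: u_4=263/720 ∈ [4/17, 19/51) → index 3
j=5: u_5=323/720 ∈ [19/51, 23/51) → index 4
j=6: u_6=383/720 ∈ [23/51, 10/17) → index 6
j=7: u_7=443/720 ∈ [10/17, 13/17) → index 7
j=8: u_8=503/720 ∈ [10/17, 13/17) → index 7
j=9: u_9=563/720 ∈ [13/17, 44/51) → index 8
j=10: u_10=623/720 ∈ [44/51, 16/17) → index 9
j=11: u_11=683/720 ∈ [16/17, 1) → index 11

1 1 2 3 3 4 6 7 7 8 9 11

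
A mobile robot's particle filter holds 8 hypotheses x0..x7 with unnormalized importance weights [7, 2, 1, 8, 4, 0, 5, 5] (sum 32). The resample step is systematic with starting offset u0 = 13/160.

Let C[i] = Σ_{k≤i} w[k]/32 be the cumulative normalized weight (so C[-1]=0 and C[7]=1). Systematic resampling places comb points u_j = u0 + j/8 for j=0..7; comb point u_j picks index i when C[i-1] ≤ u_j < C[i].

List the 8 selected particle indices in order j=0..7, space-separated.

C = [7/32, 9/32, 5/16, 9/16, 11/16, 11/16, 27/32, 1]
j=0: u_0=13/160 ∈ [0, 7/32) → index 0
j=1: u_1=33/160 ∈ [0, 7/32) → index 0
j=2: u_2=53/160 ∈ [5/16, 9/16) → index 3
j=3: u_3=73/160 ∈ [5/16, 9/16) → index 3
j=4: u_4=93/160 ∈ [9/16, 11/16) → index 4
j=5: u_5=113/160 ∈ [11/16, 27/32) → index 6
j=6: u_6=133/160 ∈ [11/16, 27/32) → index 6
j=7: u_7=153/160 ∈ [27/32, 1) → index 7

0 0 3 3 4 6 6 7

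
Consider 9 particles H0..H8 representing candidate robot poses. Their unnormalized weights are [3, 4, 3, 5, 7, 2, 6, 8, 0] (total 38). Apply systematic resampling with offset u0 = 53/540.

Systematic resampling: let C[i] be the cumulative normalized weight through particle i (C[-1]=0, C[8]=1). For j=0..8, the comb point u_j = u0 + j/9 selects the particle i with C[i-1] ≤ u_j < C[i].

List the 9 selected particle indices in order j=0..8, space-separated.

1 2 3 4 4 6 6 7 7

C = [3/38, 7/38, 5/19, 15/38, 11/19, 12/19, 15/19, 1, 1]
j=0: u_0=53/540 ∈ [3/38, 7/38) → index 1
j=1: u_1=113/540 ∈ [7/38, 5/19) → index 2
j=2: u_2=173/540 ∈ [5/19, 15/38) → index 3
j=3: u_3=233/540 ∈ [15/38, 11/19) → index 4
j=4: u_4=293/540 ∈ [15/38, 11/19) → index 4
j=5: u_5=353/540 ∈ [12/19, 15/19) → index 6
j=6: u_6=413/540 ∈ [12/19, 15/19) → index 6
j=7: u_7=473/540 ∈ [15/19, 1) → index 7
j=8: u_8=533/540 ∈ [15/19, 1) → index 7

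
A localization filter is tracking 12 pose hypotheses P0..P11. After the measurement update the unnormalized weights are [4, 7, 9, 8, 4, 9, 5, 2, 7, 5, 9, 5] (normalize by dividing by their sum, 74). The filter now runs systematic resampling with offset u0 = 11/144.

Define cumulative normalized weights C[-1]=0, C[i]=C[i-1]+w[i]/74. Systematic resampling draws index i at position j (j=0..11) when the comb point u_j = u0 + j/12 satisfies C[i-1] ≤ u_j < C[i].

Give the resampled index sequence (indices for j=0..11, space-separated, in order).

1 2 2 3 4 5 6 8 8 10 10 11

C = [2/37, 11/74, 10/37, 14/37, 16/37, 41/74, 23/37, 24/37, 55/74, 30/37, 69/74, 1]
j=0: u_0=11/144 ∈ [2/37, 11/74) → index 1
j=1: u_1=23/144 ∈ [11/74, 10/37) → index 2
j=2: u_2=35/144 ∈ [11/74, 10/37) → index 2
j=3: u_3=47/144 ∈ [10/37, 14/37) → index 3
j=4: u_4=59/144 ∈ [14/37, 16/37) → index 4
j=5: u_5=71/144 ∈ [16/37, 41/74) → index 5
j=6: u_6=83/144 ∈ [41/74, 23/37) → index 6
j=7: u_7=95/144 ∈ [24/37, 55/74) → index 8
j=8: u_8=107/144 ∈ [24/37, 55/74) → index 8
j=9: u_9=119/144 ∈ [30/37, 69/74) → index 10
j=10: u_10=131/144 ∈ [30/37, 69/74) → index 10
j=11: u_11=143/144 ∈ [69/74, 1) → index 11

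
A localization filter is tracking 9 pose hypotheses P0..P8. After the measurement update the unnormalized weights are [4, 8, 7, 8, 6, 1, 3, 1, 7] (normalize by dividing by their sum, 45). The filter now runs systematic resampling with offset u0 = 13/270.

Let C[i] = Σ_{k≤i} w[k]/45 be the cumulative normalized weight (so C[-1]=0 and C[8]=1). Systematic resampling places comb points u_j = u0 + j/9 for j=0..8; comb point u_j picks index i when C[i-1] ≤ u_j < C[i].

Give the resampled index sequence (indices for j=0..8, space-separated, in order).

C = [4/45, 4/15, 19/45, 3/5, 11/15, 34/45, 37/45, 38/45, 1]
j=0: u_0=13/270 ∈ [0, 4/45) → index 0
j=1: u_1=43/270 ∈ [4/45, 4/15) → index 1
j=2: u_2=73/270 ∈ [4/15, 19/45) → index 2
j=3: u_3=103/270 ∈ [4/15, 19/45) → index 2
j=4: u_4=133/270 ∈ [19/45, 3/5) → index 3
j=5: u_5=163/270 ∈ [3/5, 11/15) → index 4
j=6: u_6=193/270 ∈ [3/5, 11/15) → index 4
j=7: u_7=223/270 ∈ [37/45, 38/45) → index 7
j=8: u_8=253/270 ∈ [38/45, 1) → index 8

0 1 2 2 3 4 4 7 8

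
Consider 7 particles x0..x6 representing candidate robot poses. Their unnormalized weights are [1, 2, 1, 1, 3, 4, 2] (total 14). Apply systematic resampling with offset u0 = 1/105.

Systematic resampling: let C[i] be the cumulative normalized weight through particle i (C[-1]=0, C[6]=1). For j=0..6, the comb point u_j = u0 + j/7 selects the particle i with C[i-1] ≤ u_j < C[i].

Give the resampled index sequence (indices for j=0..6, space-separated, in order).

C = [1/14, 3/14, 2/7, 5/14, 4/7, 6/7, 1]
j=0: u_0=1/105 ∈ [0, 1/14) → index 0
j=1: u_1=16/105 ∈ [1/14, 3/14) → index 1
j=2: u_2=31/105 ∈ [2/7, 5/14) → index 3
j=3: u_3=46/105 ∈ [5/14, 4/7) → index 4
j=4: u_4=61/105 ∈ [4/7, 6/7) → index 5
j=5: u_5=76/105 ∈ [4/7, 6/7) → index 5
j=6: u_6=13/15 ∈ [6/7, 1) → index 6

0 1 3 4 5 5 6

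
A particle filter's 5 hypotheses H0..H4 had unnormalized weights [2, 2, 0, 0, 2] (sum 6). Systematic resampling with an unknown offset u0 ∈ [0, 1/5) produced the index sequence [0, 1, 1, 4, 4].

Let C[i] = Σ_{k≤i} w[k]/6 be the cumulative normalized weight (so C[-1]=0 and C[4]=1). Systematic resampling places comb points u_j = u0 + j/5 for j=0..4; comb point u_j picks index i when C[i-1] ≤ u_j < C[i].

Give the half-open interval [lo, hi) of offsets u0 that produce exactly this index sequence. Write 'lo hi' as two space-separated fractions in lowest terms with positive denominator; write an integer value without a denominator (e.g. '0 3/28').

2/15 1/5

C = [1/3, 2/3, 2/3, 2/3, 1]
j=0 picked index 0: u0 ∈ [0, 1/3)
j=1 picked index 1: u0 ∈ [2/15, 7/15)
j=2 picked index 1: u0 ∈ [-1/15, 4/15)
j=3 picked index 4: u0 ∈ [1/15, 2/5)
j=4 picked index 4: u0 ∈ [-2/15, 1/5)
intersection: [2/15, 1/5)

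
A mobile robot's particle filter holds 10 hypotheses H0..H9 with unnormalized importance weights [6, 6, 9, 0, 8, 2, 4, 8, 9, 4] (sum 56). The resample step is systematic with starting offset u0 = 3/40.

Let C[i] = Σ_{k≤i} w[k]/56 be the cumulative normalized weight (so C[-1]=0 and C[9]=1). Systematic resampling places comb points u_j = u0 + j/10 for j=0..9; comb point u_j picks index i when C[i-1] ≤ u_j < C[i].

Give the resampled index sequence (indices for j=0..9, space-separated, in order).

0 1 2 4 4 6 7 8 8 9

C = [3/28, 3/14, 3/8, 3/8, 29/56, 31/56, 5/8, 43/56, 13/14, 1]
j=0: u_0=3/40 ∈ [0, 3/28) → index 0
j=1: u_1=7/40 ∈ [3/28, 3/14) → index 1
j=2: u_2=11/40 ∈ [3/14, 3/8) → index 2
j=3: u_3=3/8 ∈ [3/8, 29/56) → index 4
j=4: u_4=19/40 ∈ [3/8, 29/56) → index 4
j=5: u_5=23/40 ∈ [31/56, 5/8) → index 6
j=6: u_6=27/40 ∈ [5/8, 43/56) → index 7
j=7: u_7=31/40 ∈ [43/56, 13/14) → index 8
j=8: u_8=7/8 ∈ [43/56, 13/14) → index 8
j=9: u_9=39/40 ∈ [13/14, 1) → index 9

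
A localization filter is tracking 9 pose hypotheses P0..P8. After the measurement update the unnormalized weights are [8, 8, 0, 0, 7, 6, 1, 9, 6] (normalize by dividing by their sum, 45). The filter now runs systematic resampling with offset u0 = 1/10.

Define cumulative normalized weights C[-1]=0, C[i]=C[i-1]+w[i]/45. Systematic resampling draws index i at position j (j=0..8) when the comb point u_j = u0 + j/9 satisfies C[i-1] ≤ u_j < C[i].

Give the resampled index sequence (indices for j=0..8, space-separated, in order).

C = [8/45, 16/45, 16/45, 16/45, 23/45, 29/45, 2/3, 13/15, 1]
j=0: u_0=1/10 ∈ [0, 8/45) → index 0
j=1: u_1=19/90 ∈ [8/45, 16/45) → index 1
j=2: u_2=29/90 ∈ [8/45, 16/45) → index 1
j=3: u_3=13/30 ∈ [16/45, 23/45) → index 4
j=4: u_4=49/90 ∈ [23/45, 29/45) → index 5
j=5: u_5=59/90 ∈ [29/45, 2/3) → index 6
j=6: u_6=23/30 ∈ [2/3, 13/15) → index 7
j=7: u_7=79/90 ∈ [13/15, 1) → index 8
j=8: u_8=89/90 ∈ [13/15, 1) → index 8

0 1 1 4 5 6 7 8 8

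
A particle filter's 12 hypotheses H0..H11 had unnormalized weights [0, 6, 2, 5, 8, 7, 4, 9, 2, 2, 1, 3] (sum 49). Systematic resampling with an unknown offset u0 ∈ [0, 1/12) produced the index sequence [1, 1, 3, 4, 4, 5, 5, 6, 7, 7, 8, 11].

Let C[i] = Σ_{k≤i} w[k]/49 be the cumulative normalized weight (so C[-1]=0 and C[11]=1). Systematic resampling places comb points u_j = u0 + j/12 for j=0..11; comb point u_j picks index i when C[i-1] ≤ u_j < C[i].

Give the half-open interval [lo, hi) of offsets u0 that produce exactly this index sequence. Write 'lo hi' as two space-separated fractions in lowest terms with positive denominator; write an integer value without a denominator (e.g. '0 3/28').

C = [0, 6/49, 8/49, 13/49, 3/7, 4/7, 32/49, 41/49, 43/49, 45/49, 46/49, 1]
j=0 picked index 1: u0 ∈ [0, 6/49)
j=1 picked index 1: u0 ∈ [-1/12, 23/588)
j=2 picked index 3: u0 ∈ [-1/294, 29/294)
j=3 picked index 4: u0 ∈ [3/196, 5/28)
j=4 picked index 4: u0 ∈ [-10/147, 2/21)
j=5 picked index 5: u0 ∈ [1/84, 13/84)
j=6 picked index 5: u0 ∈ [-1/14, 1/14)
j=7 picked index 6: u0 ∈ [-1/84, 41/588)
j=8 picked index 7: u0 ∈ [-2/147, 25/147)
j=9 picked index 7: u0 ∈ [-19/196, 17/196)
j=10 picked index 8: u0 ∈ [1/294, 13/294)
j=11 picked index 11: u0 ∈ [13/588, 1/12)
intersection: [13/588, 23/588)

13/588 23/588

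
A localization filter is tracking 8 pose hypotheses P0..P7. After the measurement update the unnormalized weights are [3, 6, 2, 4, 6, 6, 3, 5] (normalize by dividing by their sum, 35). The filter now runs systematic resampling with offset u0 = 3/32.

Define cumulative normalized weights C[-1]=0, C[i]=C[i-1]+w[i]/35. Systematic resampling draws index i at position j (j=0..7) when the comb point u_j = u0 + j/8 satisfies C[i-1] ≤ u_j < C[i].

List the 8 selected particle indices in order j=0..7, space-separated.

C = [3/35, 9/35, 11/35, 3/7, 3/5, 27/35, 6/7, 1]
j=0: u_0=3/32 ∈ [3/35, 9/35) → index 1
j=1: u_1=7/32 ∈ [3/35, 9/35) → index 1
j=2: u_2=11/32 ∈ [11/35, 3/7) → index 3
j=3: u_3=15/32 ∈ [3/7, 3/5) → index 4
j=4: u_4=19/32 ∈ [3/7, 3/5) → index 4
j=5: u_5=23/32 ∈ [3/5, 27/35) → index 5
j=6: u_6=27/32 ∈ [27/35, 6/7) → index 6
j=7: u_7=31/32 ∈ [6/7, 1) → index 7

1 1 3 4 4 5 6 7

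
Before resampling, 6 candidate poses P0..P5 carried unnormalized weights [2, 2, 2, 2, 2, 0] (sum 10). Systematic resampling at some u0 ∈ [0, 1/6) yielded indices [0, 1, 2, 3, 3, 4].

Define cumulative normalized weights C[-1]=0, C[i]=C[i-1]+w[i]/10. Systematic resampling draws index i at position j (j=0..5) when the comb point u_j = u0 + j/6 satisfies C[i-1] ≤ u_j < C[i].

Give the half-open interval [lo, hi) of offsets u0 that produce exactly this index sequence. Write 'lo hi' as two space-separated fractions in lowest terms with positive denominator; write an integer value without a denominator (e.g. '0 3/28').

1/10 2/15

C = [1/5, 2/5, 3/5, 4/5, 1, 1]
j=0 picked index 0: u0 ∈ [0, 1/5)
j=1 picked index 1: u0 ∈ [1/30, 7/30)
j=2 picked index 2: u0 ∈ [1/15, 4/15)
j=3 picked index 3: u0 ∈ [1/10, 3/10)
j=4 picked index 3: u0 ∈ [-1/15, 2/15)
j=5 picked index 4: u0 ∈ [-1/30, 1/6)
intersection: [1/10, 2/15)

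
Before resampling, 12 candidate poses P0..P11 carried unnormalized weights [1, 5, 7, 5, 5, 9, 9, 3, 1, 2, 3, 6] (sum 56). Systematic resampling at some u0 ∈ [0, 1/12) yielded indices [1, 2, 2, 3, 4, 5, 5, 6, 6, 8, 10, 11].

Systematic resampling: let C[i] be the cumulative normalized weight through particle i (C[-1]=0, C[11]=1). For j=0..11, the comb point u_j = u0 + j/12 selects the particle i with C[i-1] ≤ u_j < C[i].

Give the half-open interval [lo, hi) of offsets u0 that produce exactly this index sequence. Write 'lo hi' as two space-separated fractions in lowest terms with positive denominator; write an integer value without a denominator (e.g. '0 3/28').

C = [1/56, 3/28, 13/56, 9/28, 23/56, 4/7, 41/56, 11/14, 45/56, 47/56, 25/28, 1]
j=0 picked index 1: u0 ∈ [1/56, 3/28)
j=1 picked index 2: u0 ∈ [1/42, 25/168)
j=2 picked index 2: u0 ∈ [-5/84, 11/168)
j=3 picked index 3: u0 ∈ [-1/56, 1/14)
j=4 picked index 4: u0 ∈ [-1/84, 13/168)
j=5 picked index 5: u0 ∈ [-1/168, 13/84)
j=6 picked index 5: u0 ∈ [-5/56, 1/14)
j=7 picked index 6: u0 ∈ [-1/84, 25/168)
j=8 picked index 6: u0 ∈ [-2/21, 11/168)
j=9 picked index 8: u0 ∈ [1/28, 3/56)
j=10 picked index 10: u0 ∈ [1/168, 5/84)
j=11 picked index 11: u0 ∈ [-1/42, 1/12)
intersection: [1/28, 3/56)

1/28 3/56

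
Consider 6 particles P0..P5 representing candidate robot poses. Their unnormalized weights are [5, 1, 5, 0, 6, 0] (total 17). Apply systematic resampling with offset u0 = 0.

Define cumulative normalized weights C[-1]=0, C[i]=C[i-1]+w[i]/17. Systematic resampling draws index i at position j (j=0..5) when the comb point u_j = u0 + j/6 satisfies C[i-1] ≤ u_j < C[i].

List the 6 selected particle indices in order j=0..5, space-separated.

C = [5/17, 6/17, 11/17, 11/17, 1, 1]
j=0: u_0=0 ∈ [0, 5/17) → index 0
j=1: u_1=1/6 ∈ [0, 5/17) → index 0
j=2: u_2=1/3 ∈ [5/17, 6/17) → index 1
j=3: u_3=1/2 ∈ [6/17, 11/17) → index 2
j=4: u_4=2/3 ∈ [11/17, 1) → index 4
j=5: u_5=5/6 ∈ [11/17, 1) → index 4

0 0 1 2 4 4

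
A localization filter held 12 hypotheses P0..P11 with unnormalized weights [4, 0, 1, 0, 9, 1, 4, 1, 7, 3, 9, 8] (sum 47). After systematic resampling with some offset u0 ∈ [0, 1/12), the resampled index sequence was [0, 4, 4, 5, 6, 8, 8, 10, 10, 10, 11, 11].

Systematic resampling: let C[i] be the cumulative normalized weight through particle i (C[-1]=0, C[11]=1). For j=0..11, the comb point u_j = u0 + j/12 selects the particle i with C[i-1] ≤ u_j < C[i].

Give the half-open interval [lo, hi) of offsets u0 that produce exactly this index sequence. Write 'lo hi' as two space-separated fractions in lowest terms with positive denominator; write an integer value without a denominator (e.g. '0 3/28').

31/564 13/188

C = [4/47, 4/47, 5/47, 5/47, 14/47, 15/47, 19/47, 20/47, 27/47, 30/47, 39/47, 1]
j=0 picked index 0: u0 ∈ [0, 4/47)
j=1 picked index 4: u0 ∈ [13/564, 121/564)
j=2 picked index 4: u0 ∈ [-17/282, 37/282)
j=3 picked index 5: u0 ∈ [9/188, 13/188)
j=4 picked index 6: u0 ∈ [-2/141, 10/141)
j=5 picked index 8: u0 ∈ [5/564, 89/564)
j=6 picked index 8: u0 ∈ [-7/94, 7/94)
j=7 picked index 10: u0 ∈ [31/564, 139/564)
j=8 picked index 10: u0 ∈ [-4/141, 23/141)
j=9 picked index 10: u0 ∈ [-21/188, 15/188)
j=10 picked index 11: u0 ∈ [-1/282, 1/6)
j=11 picked index 11: u0 ∈ [-49/564, 1/12)
intersection: [31/564, 13/188)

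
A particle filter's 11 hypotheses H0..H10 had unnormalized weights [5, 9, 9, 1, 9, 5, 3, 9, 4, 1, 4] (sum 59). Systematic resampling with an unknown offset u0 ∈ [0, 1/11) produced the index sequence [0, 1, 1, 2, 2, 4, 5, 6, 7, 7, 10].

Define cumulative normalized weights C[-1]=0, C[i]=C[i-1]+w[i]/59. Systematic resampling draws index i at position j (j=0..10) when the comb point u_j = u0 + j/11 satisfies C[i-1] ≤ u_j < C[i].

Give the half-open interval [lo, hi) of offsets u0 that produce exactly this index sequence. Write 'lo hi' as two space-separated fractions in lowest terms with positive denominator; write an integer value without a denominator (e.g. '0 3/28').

15/649 17/649

C = [5/59, 14/59, 23/59, 24/59, 33/59, 38/59, 41/59, 50/59, 54/59, 55/59, 1]
j=0 picked index 0: u0 ∈ [0, 5/59)
j=1 picked index 1: u0 ∈ [-4/649, 95/649)
j=2 picked index 1: u0 ∈ [-63/649, 36/649)
j=3 picked index 2: u0 ∈ [-23/649, 76/649)
j=4 picked index 2: u0 ∈ [-82/649, 17/649)
j=5 picked index 4: u0 ∈ [-31/649, 68/649)
j=6 picked index 5: u0 ∈ [9/649, 64/649)
j=7 picked index 6: u0 ∈ [5/649, 38/649)
j=8 picked index 7: u0 ∈ [-21/649, 78/649)
j=9 picked index 7: u0 ∈ [-80/649, 19/649)
j=10 picked index 10: u0 ∈ [15/649, 1/11)
intersection: [15/649, 17/649)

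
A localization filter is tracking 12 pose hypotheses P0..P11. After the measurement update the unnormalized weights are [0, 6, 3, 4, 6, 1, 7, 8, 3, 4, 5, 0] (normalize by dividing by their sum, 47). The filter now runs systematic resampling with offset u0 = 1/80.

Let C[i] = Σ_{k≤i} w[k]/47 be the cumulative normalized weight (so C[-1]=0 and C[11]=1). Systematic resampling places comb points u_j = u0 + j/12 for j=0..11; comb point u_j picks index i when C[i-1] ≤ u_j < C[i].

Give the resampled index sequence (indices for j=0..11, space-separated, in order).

C = [0, 6/47, 9/47, 13/47, 19/47, 20/47, 27/47, 35/47, 38/47, 42/47, 1, 1]
j=0: u_0=1/80 ∈ [0, 6/47) → index 1
j=1: u_1=23/240 ∈ [0, 6/47) → index 1
j=2: u_2=43/240 ∈ [6/47, 9/47) → index 2
j=3: u_3=21/80 ∈ [9/47, 13/47) → index 3
j=4: u_4=83/240 ∈ [13/47, 19/47) → index 4
j=5: u_5=103/240 ∈ [20/47, 27/47) → index 6
j=6: u_6=41/80 ∈ [20/47, 27/47) → index 6
j=7: u_7=143/240 ∈ [27/47, 35/47) → index 7
j=8: u_8=163/240 ∈ [27/47, 35/47) → index 7
j=9: u_9=61/80 ∈ [35/47, 38/47) → index 8
j=10: u_10=203/240 ∈ [38/47, 42/47) → index 9
j=11: u_11=223/240 ∈ [42/47, 1) → index 10

1 1 2 3 4 6 6 7 7 8 9 10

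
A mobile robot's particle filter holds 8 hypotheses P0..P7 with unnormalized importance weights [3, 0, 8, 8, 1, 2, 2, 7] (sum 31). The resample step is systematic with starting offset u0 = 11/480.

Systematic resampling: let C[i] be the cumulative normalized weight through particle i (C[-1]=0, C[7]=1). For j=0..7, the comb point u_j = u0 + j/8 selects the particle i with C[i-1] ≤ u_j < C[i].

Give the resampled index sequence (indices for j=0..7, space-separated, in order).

0 2 2 3 3 5 6 7

C = [3/31, 3/31, 11/31, 19/31, 20/31, 22/31, 24/31, 1]
j=0: u_0=11/480 ∈ [0, 3/31) → index 0
j=1: u_1=71/480 ∈ [3/31, 11/31) → index 2
j=2: u_2=131/480 ∈ [3/31, 11/31) → index 2
j=3: u_3=191/480 ∈ [11/31, 19/31) → index 3
j=4: u_4=251/480 ∈ [11/31, 19/31) → index 3
j=5: u_5=311/480 ∈ [20/31, 22/31) → index 5
j=6: u_6=371/480 ∈ [22/31, 24/31) → index 6
j=7: u_7=431/480 ∈ [24/31, 1) → index 7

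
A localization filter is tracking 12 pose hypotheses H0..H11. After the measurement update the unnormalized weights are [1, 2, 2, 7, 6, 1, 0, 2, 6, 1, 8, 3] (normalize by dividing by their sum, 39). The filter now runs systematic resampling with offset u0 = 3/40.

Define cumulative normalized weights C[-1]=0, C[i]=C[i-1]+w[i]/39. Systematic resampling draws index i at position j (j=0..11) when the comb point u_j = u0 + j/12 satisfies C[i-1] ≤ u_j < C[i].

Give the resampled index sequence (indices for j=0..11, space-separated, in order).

1 3 3 4 4 7 8 8 10 10 10 11

C = [1/39, 1/13, 5/39, 4/13, 6/13, 19/39, 19/39, 7/13, 9/13, 28/39, 12/13, 1]
j=0: u_0=3/40 ∈ [1/39, 1/13) → index 1
j=1: u_1=19/120 ∈ [5/39, 4/13) → index 3
j=2: u_2=29/120 ∈ [5/39, 4/13) → index 3
j=3: u_3=13/40 ∈ [4/13, 6/13) → index 4
j=4: u_4=49/120 ∈ [4/13, 6/13) → index 4
j=5: u_5=59/120 ∈ [19/39, 7/13) → index 7
j=6: u_6=23/40 ∈ [7/13, 9/13) → index 8
j=7: u_7=79/120 ∈ [7/13, 9/13) → index 8
j=8: u_8=89/120 ∈ [28/39, 12/13) → index 10
j=9: u_9=33/40 ∈ [28/39, 12/13) → index 10
j=10: u_10=109/120 ∈ [28/39, 12/13) → index 10
j=11: u_11=119/120 ∈ [12/13, 1) → index 11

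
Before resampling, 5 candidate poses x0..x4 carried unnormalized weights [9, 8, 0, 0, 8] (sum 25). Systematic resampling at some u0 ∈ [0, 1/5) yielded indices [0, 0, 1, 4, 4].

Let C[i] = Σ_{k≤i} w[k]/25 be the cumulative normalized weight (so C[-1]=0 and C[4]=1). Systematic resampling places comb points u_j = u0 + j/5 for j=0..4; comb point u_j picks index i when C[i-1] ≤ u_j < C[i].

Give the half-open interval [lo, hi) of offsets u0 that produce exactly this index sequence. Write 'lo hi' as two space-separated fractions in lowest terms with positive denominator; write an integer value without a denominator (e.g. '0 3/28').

2/25 4/25

C = [9/25, 17/25, 17/25, 17/25, 1]
j=0 picked index 0: u0 ∈ [0, 9/25)
j=1 picked index 0: u0 ∈ [-1/5, 4/25)
j=2 picked index 1: u0 ∈ [-1/25, 7/25)
j=3 picked index 4: u0 ∈ [2/25, 2/5)
j=4 picked index 4: u0 ∈ [-3/25, 1/5)
intersection: [2/25, 4/25)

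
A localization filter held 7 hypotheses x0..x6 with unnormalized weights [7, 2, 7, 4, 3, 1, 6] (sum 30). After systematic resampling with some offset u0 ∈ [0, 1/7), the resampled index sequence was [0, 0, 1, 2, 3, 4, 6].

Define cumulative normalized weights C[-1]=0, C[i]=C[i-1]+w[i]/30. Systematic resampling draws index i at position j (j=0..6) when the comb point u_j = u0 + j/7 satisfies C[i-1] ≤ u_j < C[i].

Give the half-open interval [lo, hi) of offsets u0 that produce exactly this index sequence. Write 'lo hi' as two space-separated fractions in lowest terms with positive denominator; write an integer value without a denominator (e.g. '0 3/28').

0 1/70

C = [7/30, 3/10, 8/15, 2/3, 23/30, 4/5, 1]
j=0 picked index 0: u0 ∈ [0, 7/30)
j=1 picked index 0: u0 ∈ [-1/7, 19/210)
j=2 picked index 1: u0 ∈ [-11/210, 1/70)
j=3 picked index 2: u0 ∈ [-9/70, 11/105)
j=4 picked index 3: u0 ∈ [-4/105, 2/21)
j=5 picked index 4: u0 ∈ [-1/21, 11/210)
j=6 picked index 6: u0 ∈ [-2/35, 1/7)
intersection: [0, 1/70)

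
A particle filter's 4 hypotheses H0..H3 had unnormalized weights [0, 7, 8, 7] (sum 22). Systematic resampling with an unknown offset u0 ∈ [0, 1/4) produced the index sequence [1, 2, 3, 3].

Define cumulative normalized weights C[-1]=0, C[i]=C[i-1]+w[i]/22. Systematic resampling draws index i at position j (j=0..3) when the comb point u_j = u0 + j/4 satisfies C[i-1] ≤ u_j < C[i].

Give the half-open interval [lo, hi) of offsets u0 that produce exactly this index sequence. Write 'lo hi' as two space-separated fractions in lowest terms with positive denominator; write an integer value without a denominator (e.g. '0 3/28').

2/11 1/4

C = [0, 7/22, 15/22, 1]
j=0 picked index 1: u0 ∈ [0, 7/22)
j=1 picked index 2: u0 ∈ [3/44, 19/44)
j=2 picked index 3: u0 ∈ [2/11, 1/2)
j=3 picked index 3: u0 ∈ [-3/44, 1/4)
intersection: [2/11, 1/4)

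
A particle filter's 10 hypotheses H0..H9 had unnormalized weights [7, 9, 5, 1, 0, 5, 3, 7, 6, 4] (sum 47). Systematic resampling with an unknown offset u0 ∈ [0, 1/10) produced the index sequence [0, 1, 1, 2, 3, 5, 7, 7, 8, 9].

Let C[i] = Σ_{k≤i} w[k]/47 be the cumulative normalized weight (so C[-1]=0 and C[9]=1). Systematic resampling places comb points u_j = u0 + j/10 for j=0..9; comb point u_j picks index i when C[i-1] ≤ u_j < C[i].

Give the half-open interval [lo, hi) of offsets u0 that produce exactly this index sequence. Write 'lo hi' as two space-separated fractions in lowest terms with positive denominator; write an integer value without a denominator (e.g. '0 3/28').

C = [7/47, 16/47, 21/47, 22/47, 22/47, 27/47, 30/47, 37/47, 43/47, 1]
j=0 picked index 0: u0 ∈ [0, 7/47)
j=1 picked index 1: u0 ∈ [23/470, 113/470)
j=2 picked index 1: u0 ∈ [-12/235, 33/235)
j=3 picked index 2: u0 ∈ [19/470, 69/470)
j=4 picked index 3: u0 ∈ [11/235, 16/235)
j=5 picked index 5: u0 ∈ [-3/94, 7/94)
j=6 picked index 7: u0 ∈ [9/235, 44/235)
j=7 picked index 7: u0 ∈ [-29/470, 41/470)
j=8 picked index 8: u0 ∈ [-3/235, 27/235)
j=9 picked index 9: u0 ∈ [7/470, 1/10)
intersection: [23/470, 16/235)

23/470 16/235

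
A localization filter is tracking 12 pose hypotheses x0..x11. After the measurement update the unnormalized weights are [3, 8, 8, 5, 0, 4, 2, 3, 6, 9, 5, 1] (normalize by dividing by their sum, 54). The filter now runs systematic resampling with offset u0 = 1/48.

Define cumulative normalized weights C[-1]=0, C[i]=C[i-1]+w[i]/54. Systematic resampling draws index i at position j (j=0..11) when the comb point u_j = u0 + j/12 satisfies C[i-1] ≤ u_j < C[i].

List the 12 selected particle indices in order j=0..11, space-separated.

C = [1/18, 11/54, 19/54, 4/9, 4/9, 14/27, 5/9, 11/18, 13/18, 8/9, 53/54, 1]
j=0: u_0=1/48 ∈ [0, 1/18) → index 0
j=1: u_1=5/48 ∈ [1/18, 11/54) → index 1
j=2: u_2=3/16 ∈ [1/18, 11/54) → index 1
j=3: u_3=13/48 ∈ [11/54, 19/54) → index 2
j=4: u_4=17/48 ∈ [19/54, 4/9) → index 3
j=5: u_5=7/16 ∈ [19/54, 4/9) → index 3
j=6: u_6=25/48 ∈ [14/27, 5/9) → index 6
j=7: u_7=29/48 ∈ [5/9, 11/18) → index 7
j=8: u_8=11/16 ∈ [11/18, 13/18) → index 8
j=9: u_9=37/48 ∈ [13/18, 8/9) → index 9
j=10: u_10=41/48 ∈ [13/18, 8/9) → index 9
j=11: u_11=15/16 ∈ [8/9, 53/54) → index 10

0 1 1 2 3 3 6 7 8 9 9 10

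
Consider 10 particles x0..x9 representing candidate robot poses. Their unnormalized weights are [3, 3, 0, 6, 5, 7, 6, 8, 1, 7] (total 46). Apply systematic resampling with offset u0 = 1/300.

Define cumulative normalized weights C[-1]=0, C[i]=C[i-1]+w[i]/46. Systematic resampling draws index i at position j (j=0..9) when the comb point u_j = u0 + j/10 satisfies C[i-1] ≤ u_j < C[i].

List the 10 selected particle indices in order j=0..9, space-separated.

0 1 3 4 5 5 6 7 7 9

C = [3/46, 3/23, 3/23, 6/23, 17/46, 12/23, 15/23, 19/23, 39/46, 1]
j=0: u_0=1/300 ∈ [0, 3/46) → index 0
j=1: u_1=31/300 ∈ [3/46, 3/23) → index 1
j=2: u_2=61/300 ∈ [3/23, 6/23) → index 3
j=3: u_3=91/300 ∈ [6/23, 17/46) → index 4
j=4: u_4=121/300 ∈ [17/46, 12/23) → index 5
j=5: u_5=151/300 ∈ [17/46, 12/23) → index 5
j=6: u_6=181/300 ∈ [12/23, 15/23) → index 6
j=7: u_7=211/300 ∈ [15/23, 19/23) → index 7
j=8: u_8=241/300 ∈ [15/23, 19/23) → index 7
j=9: u_9=271/300 ∈ [39/46, 1) → index 9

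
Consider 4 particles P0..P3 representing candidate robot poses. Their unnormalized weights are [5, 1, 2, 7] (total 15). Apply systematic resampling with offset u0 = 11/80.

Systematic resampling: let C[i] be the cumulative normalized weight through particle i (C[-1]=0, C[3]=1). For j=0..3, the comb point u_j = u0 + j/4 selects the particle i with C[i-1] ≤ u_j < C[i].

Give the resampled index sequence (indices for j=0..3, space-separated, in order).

C = [1/3, 2/5, 8/15, 1]
j=0: u_0=11/80 ∈ [0, 1/3) → index 0
j=1: u_1=31/80 ∈ [1/3, 2/5) → index 1
j=2: u_2=51/80 ∈ [8/15, 1) → index 3
j=3: u_3=71/80 ∈ [8/15, 1) → index 3

0 1 3 3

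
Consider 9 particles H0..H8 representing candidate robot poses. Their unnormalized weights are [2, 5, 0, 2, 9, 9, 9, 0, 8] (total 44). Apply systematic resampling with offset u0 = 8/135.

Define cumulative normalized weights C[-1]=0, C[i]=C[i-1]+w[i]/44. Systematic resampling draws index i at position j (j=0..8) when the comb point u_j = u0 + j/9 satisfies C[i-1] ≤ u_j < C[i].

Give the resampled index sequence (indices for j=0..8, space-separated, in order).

1 3 4 4 5 6 6 8 8

C = [1/22, 7/44, 7/44, 9/44, 9/22, 27/44, 9/11, 9/11, 1]
j=0: u_0=8/135 ∈ [1/22, 7/44) → index 1
j=1: u_1=23/135 ∈ [7/44, 9/44) → index 3
j=2: u_2=38/135 ∈ [9/44, 9/22) → index 4
j=3: u_3=53/135 ∈ [9/44, 9/22) → index 4
j=4: u_4=68/135 ∈ [9/22, 27/44) → index 5
j=5: u_5=83/135 ∈ [27/44, 9/11) → index 6
j=6: u_6=98/135 ∈ [27/44, 9/11) → index 6
j=7: u_7=113/135 ∈ [9/11, 1) → index 8
j=8: u_8=128/135 ∈ [9/11, 1) → index 8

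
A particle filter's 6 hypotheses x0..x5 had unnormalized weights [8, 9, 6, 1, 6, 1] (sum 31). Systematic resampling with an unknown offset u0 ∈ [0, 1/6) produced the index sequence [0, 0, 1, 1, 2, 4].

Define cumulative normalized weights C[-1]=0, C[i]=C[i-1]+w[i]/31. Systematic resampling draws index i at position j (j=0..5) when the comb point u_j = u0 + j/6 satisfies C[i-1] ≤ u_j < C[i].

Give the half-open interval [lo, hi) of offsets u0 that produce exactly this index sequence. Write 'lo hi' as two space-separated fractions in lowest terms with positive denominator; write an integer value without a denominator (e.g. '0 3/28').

0 3/62

C = [8/31, 17/31, 23/31, 24/31, 30/31, 1]
j=0 picked index 0: u0 ∈ [0, 8/31)
j=1 picked index 0: u0 ∈ [-1/6, 17/186)
j=2 picked index 1: u0 ∈ [-7/93, 20/93)
j=3 picked index 1: u0 ∈ [-15/62, 3/62)
j=4 picked index 2: u0 ∈ [-11/93, 7/93)
j=5 picked index 4: u0 ∈ [-11/186, 25/186)
intersection: [0, 3/62)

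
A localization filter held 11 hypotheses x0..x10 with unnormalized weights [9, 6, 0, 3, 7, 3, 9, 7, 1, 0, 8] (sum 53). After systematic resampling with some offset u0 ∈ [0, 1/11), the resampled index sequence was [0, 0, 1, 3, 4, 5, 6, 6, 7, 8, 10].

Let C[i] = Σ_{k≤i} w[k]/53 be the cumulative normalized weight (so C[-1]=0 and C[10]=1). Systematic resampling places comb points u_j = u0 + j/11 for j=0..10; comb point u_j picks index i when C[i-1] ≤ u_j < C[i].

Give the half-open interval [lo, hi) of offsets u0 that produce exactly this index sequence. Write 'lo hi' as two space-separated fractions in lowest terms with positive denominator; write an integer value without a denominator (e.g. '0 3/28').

10/583 18/583

C = [9/53, 15/53, 15/53, 18/53, 25/53, 28/53, 37/53, 44/53, 45/53, 45/53, 1]
j=0 picked index 0: u0 ∈ [0, 9/53)
j=1 picked index 0: u0 ∈ [-1/11, 46/583)
j=2 picked index 1: u0 ∈ [-7/583, 59/583)
j=3 picked index 3: u0 ∈ [6/583, 39/583)
j=4 picked index 4: u0 ∈ [-14/583, 63/583)
j=5 picked index 5: u0 ∈ [10/583, 43/583)
j=6 picked index 6: u0 ∈ [-10/583, 89/583)
j=7 picked index 6: u0 ∈ [-63/583, 36/583)
j=8 picked index 7: u0 ∈ [-17/583, 60/583)
j=9 picked index 8: u0 ∈ [7/583, 18/583)
j=10 picked index 10: u0 ∈ [-35/583, 1/11)
intersection: [10/583, 18/583)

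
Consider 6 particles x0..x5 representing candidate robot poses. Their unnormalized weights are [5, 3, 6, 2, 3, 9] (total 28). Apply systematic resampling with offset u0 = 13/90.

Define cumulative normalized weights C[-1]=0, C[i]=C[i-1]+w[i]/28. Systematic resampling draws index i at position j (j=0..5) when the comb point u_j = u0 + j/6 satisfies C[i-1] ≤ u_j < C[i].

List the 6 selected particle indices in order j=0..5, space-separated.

0 2 2 4 5 5

C = [5/28, 2/7, 1/2, 4/7, 19/28, 1]
j=0: u_0=13/90 ∈ [0, 5/28) → index 0
j=1: u_1=14/45 ∈ [2/7, 1/2) → index 2
j=2: u_2=43/90 ∈ [2/7, 1/2) → index 2
j=3: u_3=29/45 ∈ [4/7, 19/28) → index 4
j=4: u_4=73/90 ∈ [19/28, 1) → index 5
j=5: u_5=44/45 ∈ [19/28, 1) → index 5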